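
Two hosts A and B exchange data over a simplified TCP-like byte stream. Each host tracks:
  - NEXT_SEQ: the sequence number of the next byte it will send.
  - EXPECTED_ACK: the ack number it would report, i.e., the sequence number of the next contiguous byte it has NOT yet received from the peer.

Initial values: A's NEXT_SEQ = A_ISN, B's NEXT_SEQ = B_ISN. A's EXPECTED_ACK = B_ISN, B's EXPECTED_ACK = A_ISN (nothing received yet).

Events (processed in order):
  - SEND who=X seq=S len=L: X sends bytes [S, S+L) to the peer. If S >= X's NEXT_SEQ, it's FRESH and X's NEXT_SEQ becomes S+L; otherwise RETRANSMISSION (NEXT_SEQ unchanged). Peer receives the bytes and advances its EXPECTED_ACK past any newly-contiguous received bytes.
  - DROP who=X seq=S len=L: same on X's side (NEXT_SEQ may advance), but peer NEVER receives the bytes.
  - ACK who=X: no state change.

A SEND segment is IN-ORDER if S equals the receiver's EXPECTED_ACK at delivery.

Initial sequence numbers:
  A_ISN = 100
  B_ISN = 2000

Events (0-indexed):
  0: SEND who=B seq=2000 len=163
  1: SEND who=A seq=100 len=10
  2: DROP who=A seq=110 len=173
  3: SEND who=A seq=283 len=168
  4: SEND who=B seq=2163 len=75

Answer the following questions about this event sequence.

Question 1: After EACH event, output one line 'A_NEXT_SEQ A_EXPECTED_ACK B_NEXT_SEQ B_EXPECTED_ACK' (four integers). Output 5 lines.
100 2163 2163 100
110 2163 2163 110
283 2163 2163 110
451 2163 2163 110
451 2238 2238 110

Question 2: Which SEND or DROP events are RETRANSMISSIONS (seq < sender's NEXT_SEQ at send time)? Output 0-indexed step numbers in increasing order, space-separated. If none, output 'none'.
Step 0: SEND seq=2000 -> fresh
Step 1: SEND seq=100 -> fresh
Step 2: DROP seq=110 -> fresh
Step 3: SEND seq=283 -> fresh
Step 4: SEND seq=2163 -> fresh

Answer: none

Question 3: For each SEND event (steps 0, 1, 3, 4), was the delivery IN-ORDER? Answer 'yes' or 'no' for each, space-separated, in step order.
Step 0: SEND seq=2000 -> in-order
Step 1: SEND seq=100 -> in-order
Step 3: SEND seq=283 -> out-of-order
Step 4: SEND seq=2163 -> in-order

Answer: yes yes no yes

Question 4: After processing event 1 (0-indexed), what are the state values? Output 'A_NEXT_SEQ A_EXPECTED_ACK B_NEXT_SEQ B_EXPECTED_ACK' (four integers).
After event 0: A_seq=100 A_ack=2163 B_seq=2163 B_ack=100
After event 1: A_seq=110 A_ack=2163 B_seq=2163 B_ack=110

110 2163 2163 110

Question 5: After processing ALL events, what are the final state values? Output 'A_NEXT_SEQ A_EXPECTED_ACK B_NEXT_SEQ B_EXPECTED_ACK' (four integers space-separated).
After event 0: A_seq=100 A_ack=2163 B_seq=2163 B_ack=100
After event 1: A_seq=110 A_ack=2163 B_seq=2163 B_ack=110
After event 2: A_seq=283 A_ack=2163 B_seq=2163 B_ack=110
After event 3: A_seq=451 A_ack=2163 B_seq=2163 B_ack=110
After event 4: A_seq=451 A_ack=2238 B_seq=2238 B_ack=110

Answer: 451 2238 2238 110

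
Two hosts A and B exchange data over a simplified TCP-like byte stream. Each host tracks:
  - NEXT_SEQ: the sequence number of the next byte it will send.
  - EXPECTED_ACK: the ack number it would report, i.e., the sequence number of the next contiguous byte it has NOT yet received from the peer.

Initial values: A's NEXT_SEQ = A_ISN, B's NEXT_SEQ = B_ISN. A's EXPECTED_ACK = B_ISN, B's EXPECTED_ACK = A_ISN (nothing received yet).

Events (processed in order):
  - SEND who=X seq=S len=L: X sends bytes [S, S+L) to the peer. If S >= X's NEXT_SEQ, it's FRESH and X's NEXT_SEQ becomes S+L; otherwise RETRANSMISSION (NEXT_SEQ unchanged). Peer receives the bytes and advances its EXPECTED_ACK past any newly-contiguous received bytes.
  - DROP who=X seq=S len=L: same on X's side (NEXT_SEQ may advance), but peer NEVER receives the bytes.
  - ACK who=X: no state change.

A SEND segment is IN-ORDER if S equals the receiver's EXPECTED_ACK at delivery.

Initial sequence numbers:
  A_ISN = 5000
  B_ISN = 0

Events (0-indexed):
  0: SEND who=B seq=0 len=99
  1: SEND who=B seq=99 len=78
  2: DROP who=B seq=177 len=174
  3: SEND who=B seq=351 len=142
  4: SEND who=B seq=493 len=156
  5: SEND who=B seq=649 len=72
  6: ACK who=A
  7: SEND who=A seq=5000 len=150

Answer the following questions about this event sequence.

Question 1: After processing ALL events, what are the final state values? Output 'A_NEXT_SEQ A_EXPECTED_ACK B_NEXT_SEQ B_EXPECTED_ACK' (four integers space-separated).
After event 0: A_seq=5000 A_ack=99 B_seq=99 B_ack=5000
After event 1: A_seq=5000 A_ack=177 B_seq=177 B_ack=5000
After event 2: A_seq=5000 A_ack=177 B_seq=351 B_ack=5000
After event 3: A_seq=5000 A_ack=177 B_seq=493 B_ack=5000
After event 4: A_seq=5000 A_ack=177 B_seq=649 B_ack=5000
After event 5: A_seq=5000 A_ack=177 B_seq=721 B_ack=5000
After event 6: A_seq=5000 A_ack=177 B_seq=721 B_ack=5000
After event 7: A_seq=5150 A_ack=177 B_seq=721 B_ack=5150

Answer: 5150 177 721 5150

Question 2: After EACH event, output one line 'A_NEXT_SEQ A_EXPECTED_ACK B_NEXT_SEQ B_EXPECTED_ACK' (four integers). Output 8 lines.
5000 99 99 5000
5000 177 177 5000
5000 177 351 5000
5000 177 493 5000
5000 177 649 5000
5000 177 721 5000
5000 177 721 5000
5150 177 721 5150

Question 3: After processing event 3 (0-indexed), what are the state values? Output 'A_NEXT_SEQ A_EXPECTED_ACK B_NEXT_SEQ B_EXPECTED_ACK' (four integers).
After event 0: A_seq=5000 A_ack=99 B_seq=99 B_ack=5000
After event 1: A_seq=5000 A_ack=177 B_seq=177 B_ack=5000
After event 2: A_seq=5000 A_ack=177 B_seq=351 B_ack=5000
After event 3: A_seq=5000 A_ack=177 B_seq=493 B_ack=5000

5000 177 493 5000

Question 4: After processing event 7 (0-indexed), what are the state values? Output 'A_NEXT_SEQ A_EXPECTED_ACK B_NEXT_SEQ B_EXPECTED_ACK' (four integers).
After event 0: A_seq=5000 A_ack=99 B_seq=99 B_ack=5000
After event 1: A_seq=5000 A_ack=177 B_seq=177 B_ack=5000
After event 2: A_seq=5000 A_ack=177 B_seq=351 B_ack=5000
After event 3: A_seq=5000 A_ack=177 B_seq=493 B_ack=5000
After event 4: A_seq=5000 A_ack=177 B_seq=649 B_ack=5000
After event 5: A_seq=5000 A_ack=177 B_seq=721 B_ack=5000
After event 6: A_seq=5000 A_ack=177 B_seq=721 B_ack=5000
After event 7: A_seq=5150 A_ack=177 B_seq=721 B_ack=5150

5150 177 721 5150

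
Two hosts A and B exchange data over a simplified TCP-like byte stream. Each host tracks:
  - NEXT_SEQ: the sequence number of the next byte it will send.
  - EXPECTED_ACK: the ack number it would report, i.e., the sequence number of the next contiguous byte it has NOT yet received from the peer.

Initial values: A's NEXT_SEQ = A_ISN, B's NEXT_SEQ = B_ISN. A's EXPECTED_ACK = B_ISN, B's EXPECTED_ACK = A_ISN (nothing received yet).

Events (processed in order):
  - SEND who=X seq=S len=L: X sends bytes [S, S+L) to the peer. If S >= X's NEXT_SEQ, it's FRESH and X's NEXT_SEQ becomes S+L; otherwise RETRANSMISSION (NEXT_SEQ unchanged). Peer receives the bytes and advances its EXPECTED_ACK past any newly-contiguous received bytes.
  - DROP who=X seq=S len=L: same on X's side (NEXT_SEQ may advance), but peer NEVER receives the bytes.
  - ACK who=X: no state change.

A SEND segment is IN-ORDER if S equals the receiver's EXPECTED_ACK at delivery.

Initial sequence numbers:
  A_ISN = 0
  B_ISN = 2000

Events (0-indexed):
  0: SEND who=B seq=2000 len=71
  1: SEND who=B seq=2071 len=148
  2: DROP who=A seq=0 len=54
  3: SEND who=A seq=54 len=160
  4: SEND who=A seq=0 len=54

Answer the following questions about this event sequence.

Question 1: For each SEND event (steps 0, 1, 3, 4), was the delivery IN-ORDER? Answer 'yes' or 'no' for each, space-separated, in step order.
Answer: yes yes no yes

Derivation:
Step 0: SEND seq=2000 -> in-order
Step 1: SEND seq=2071 -> in-order
Step 3: SEND seq=54 -> out-of-order
Step 4: SEND seq=0 -> in-order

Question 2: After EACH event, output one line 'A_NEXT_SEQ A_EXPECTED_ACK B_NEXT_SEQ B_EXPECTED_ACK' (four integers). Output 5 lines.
0 2071 2071 0
0 2219 2219 0
54 2219 2219 0
214 2219 2219 0
214 2219 2219 214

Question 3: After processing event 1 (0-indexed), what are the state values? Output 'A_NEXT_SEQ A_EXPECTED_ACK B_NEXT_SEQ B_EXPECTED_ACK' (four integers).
After event 0: A_seq=0 A_ack=2071 B_seq=2071 B_ack=0
After event 1: A_seq=0 A_ack=2219 B_seq=2219 B_ack=0

0 2219 2219 0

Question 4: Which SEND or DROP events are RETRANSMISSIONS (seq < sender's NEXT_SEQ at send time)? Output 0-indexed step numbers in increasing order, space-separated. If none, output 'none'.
Answer: 4

Derivation:
Step 0: SEND seq=2000 -> fresh
Step 1: SEND seq=2071 -> fresh
Step 2: DROP seq=0 -> fresh
Step 3: SEND seq=54 -> fresh
Step 4: SEND seq=0 -> retransmit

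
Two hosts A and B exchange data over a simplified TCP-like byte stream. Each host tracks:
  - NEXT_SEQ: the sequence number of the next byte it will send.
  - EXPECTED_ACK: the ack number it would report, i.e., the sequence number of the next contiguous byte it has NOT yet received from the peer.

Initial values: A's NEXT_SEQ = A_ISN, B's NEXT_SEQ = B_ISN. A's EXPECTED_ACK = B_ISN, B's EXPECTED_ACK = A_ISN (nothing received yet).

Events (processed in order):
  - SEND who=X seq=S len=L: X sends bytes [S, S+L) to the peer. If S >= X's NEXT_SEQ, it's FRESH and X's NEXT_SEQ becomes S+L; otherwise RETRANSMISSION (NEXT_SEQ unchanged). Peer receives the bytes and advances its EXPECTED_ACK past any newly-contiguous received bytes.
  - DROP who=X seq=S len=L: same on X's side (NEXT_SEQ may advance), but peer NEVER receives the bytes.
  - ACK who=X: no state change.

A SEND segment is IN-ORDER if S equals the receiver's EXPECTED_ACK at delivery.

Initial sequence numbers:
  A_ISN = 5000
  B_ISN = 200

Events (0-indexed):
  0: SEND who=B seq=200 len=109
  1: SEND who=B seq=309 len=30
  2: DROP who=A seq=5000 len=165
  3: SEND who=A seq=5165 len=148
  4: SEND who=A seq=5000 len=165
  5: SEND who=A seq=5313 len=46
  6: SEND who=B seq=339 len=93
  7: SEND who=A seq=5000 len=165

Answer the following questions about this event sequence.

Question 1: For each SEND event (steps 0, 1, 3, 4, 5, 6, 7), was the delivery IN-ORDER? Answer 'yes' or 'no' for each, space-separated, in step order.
Step 0: SEND seq=200 -> in-order
Step 1: SEND seq=309 -> in-order
Step 3: SEND seq=5165 -> out-of-order
Step 4: SEND seq=5000 -> in-order
Step 5: SEND seq=5313 -> in-order
Step 6: SEND seq=339 -> in-order
Step 7: SEND seq=5000 -> out-of-order

Answer: yes yes no yes yes yes no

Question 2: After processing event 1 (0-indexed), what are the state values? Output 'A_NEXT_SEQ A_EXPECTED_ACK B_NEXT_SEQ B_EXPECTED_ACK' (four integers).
After event 0: A_seq=5000 A_ack=309 B_seq=309 B_ack=5000
After event 1: A_seq=5000 A_ack=339 B_seq=339 B_ack=5000

5000 339 339 5000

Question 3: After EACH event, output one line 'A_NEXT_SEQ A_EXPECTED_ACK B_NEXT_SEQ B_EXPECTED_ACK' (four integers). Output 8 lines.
5000 309 309 5000
5000 339 339 5000
5165 339 339 5000
5313 339 339 5000
5313 339 339 5313
5359 339 339 5359
5359 432 432 5359
5359 432 432 5359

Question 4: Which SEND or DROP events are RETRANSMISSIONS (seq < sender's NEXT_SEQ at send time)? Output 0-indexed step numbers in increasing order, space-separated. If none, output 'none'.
Step 0: SEND seq=200 -> fresh
Step 1: SEND seq=309 -> fresh
Step 2: DROP seq=5000 -> fresh
Step 3: SEND seq=5165 -> fresh
Step 4: SEND seq=5000 -> retransmit
Step 5: SEND seq=5313 -> fresh
Step 6: SEND seq=339 -> fresh
Step 7: SEND seq=5000 -> retransmit

Answer: 4 7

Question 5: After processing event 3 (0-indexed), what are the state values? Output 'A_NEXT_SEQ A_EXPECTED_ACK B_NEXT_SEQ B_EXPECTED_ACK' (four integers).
After event 0: A_seq=5000 A_ack=309 B_seq=309 B_ack=5000
After event 1: A_seq=5000 A_ack=339 B_seq=339 B_ack=5000
After event 2: A_seq=5165 A_ack=339 B_seq=339 B_ack=5000
After event 3: A_seq=5313 A_ack=339 B_seq=339 B_ack=5000

5313 339 339 5000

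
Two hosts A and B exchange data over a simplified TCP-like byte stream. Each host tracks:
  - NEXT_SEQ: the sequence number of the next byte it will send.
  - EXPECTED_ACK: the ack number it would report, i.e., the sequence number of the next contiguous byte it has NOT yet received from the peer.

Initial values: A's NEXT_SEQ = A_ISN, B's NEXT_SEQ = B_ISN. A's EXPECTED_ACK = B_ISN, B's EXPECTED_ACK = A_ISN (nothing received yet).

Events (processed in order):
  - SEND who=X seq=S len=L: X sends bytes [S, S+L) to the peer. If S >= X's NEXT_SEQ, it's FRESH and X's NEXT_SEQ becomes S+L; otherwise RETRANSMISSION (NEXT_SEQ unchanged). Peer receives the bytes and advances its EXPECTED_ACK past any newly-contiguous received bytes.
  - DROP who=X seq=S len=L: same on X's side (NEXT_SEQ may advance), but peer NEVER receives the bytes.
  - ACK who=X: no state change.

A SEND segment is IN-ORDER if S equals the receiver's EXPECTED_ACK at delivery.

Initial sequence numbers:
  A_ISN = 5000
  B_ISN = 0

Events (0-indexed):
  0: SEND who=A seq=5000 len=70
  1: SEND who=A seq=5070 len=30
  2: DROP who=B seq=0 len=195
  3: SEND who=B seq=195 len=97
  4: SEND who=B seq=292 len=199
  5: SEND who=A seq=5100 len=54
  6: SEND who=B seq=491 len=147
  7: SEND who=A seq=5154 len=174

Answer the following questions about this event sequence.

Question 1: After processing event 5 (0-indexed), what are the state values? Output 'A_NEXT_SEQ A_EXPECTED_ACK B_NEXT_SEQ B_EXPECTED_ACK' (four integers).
After event 0: A_seq=5070 A_ack=0 B_seq=0 B_ack=5070
After event 1: A_seq=5100 A_ack=0 B_seq=0 B_ack=5100
After event 2: A_seq=5100 A_ack=0 B_seq=195 B_ack=5100
After event 3: A_seq=5100 A_ack=0 B_seq=292 B_ack=5100
After event 4: A_seq=5100 A_ack=0 B_seq=491 B_ack=5100
After event 5: A_seq=5154 A_ack=0 B_seq=491 B_ack=5154

5154 0 491 5154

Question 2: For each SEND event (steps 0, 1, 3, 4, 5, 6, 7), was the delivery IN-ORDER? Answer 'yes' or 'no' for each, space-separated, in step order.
Answer: yes yes no no yes no yes

Derivation:
Step 0: SEND seq=5000 -> in-order
Step 1: SEND seq=5070 -> in-order
Step 3: SEND seq=195 -> out-of-order
Step 4: SEND seq=292 -> out-of-order
Step 5: SEND seq=5100 -> in-order
Step 6: SEND seq=491 -> out-of-order
Step 7: SEND seq=5154 -> in-order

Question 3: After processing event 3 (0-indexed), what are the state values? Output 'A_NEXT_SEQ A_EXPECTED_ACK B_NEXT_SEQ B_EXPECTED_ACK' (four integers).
After event 0: A_seq=5070 A_ack=0 B_seq=0 B_ack=5070
After event 1: A_seq=5100 A_ack=0 B_seq=0 B_ack=5100
After event 2: A_seq=5100 A_ack=0 B_seq=195 B_ack=5100
After event 3: A_seq=5100 A_ack=0 B_seq=292 B_ack=5100

5100 0 292 5100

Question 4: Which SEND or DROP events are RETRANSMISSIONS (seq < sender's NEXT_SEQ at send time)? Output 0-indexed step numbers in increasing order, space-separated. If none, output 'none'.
Step 0: SEND seq=5000 -> fresh
Step 1: SEND seq=5070 -> fresh
Step 2: DROP seq=0 -> fresh
Step 3: SEND seq=195 -> fresh
Step 4: SEND seq=292 -> fresh
Step 5: SEND seq=5100 -> fresh
Step 6: SEND seq=491 -> fresh
Step 7: SEND seq=5154 -> fresh

Answer: none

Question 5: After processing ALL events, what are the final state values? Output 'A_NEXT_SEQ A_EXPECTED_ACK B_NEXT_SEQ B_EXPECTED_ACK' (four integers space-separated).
Answer: 5328 0 638 5328

Derivation:
After event 0: A_seq=5070 A_ack=0 B_seq=0 B_ack=5070
After event 1: A_seq=5100 A_ack=0 B_seq=0 B_ack=5100
After event 2: A_seq=5100 A_ack=0 B_seq=195 B_ack=5100
After event 3: A_seq=5100 A_ack=0 B_seq=292 B_ack=5100
After event 4: A_seq=5100 A_ack=0 B_seq=491 B_ack=5100
After event 5: A_seq=5154 A_ack=0 B_seq=491 B_ack=5154
After event 6: A_seq=5154 A_ack=0 B_seq=638 B_ack=5154
After event 7: A_seq=5328 A_ack=0 B_seq=638 B_ack=5328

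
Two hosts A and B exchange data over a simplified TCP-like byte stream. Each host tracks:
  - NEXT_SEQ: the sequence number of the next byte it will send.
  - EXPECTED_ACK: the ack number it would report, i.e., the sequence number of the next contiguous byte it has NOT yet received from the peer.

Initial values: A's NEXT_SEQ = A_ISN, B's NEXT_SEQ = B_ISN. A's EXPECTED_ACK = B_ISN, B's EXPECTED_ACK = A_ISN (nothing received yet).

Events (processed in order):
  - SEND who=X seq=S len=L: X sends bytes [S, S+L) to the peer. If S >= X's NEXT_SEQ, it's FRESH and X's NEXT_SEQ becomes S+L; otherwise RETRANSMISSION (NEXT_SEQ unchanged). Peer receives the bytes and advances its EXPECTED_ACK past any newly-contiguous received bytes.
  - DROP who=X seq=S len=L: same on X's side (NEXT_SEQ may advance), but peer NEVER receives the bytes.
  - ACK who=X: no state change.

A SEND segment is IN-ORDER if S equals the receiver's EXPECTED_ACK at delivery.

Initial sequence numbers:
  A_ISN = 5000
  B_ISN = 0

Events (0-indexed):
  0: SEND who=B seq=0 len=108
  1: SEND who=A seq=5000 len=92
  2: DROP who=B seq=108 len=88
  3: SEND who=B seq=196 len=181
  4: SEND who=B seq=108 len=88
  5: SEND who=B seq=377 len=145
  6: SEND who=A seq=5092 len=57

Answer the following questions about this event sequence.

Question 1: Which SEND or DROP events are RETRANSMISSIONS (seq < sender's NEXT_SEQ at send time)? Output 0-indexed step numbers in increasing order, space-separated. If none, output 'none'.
Step 0: SEND seq=0 -> fresh
Step 1: SEND seq=5000 -> fresh
Step 2: DROP seq=108 -> fresh
Step 3: SEND seq=196 -> fresh
Step 4: SEND seq=108 -> retransmit
Step 5: SEND seq=377 -> fresh
Step 6: SEND seq=5092 -> fresh

Answer: 4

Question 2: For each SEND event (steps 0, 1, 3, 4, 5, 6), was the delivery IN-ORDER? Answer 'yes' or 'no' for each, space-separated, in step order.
Answer: yes yes no yes yes yes

Derivation:
Step 0: SEND seq=0 -> in-order
Step 1: SEND seq=5000 -> in-order
Step 3: SEND seq=196 -> out-of-order
Step 4: SEND seq=108 -> in-order
Step 5: SEND seq=377 -> in-order
Step 6: SEND seq=5092 -> in-order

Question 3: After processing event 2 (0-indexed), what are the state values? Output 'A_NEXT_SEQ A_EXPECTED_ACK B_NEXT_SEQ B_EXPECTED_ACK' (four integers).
After event 0: A_seq=5000 A_ack=108 B_seq=108 B_ack=5000
After event 1: A_seq=5092 A_ack=108 B_seq=108 B_ack=5092
After event 2: A_seq=5092 A_ack=108 B_seq=196 B_ack=5092

5092 108 196 5092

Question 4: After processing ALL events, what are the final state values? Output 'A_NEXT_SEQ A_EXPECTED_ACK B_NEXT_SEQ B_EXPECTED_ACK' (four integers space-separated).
After event 0: A_seq=5000 A_ack=108 B_seq=108 B_ack=5000
After event 1: A_seq=5092 A_ack=108 B_seq=108 B_ack=5092
After event 2: A_seq=5092 A_ack=108 B_seq=196 B_ack=5092
After event 3: A_seq=5092 A_ack=108 B_seq=377 B_ack=5092
After event 4: A_seq=5092 A_ack=377 B_seq=377 B_ack=5092
After event 5: A_seq=5092 A_ack=522 B_seq=522 B_ack=5092
After event 6: A_seq=5149 A_ack=522 B_seq=522 B_ack=5149

Answer: 5149 522 522 5149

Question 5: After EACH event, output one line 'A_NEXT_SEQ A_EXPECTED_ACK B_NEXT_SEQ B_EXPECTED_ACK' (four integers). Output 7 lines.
5000 108 108 5000
5092 108 108 5092
5092 108 196 5092
5092 108 377 5092
5092 377 377 5092
5092 522 522 5092
5149 522 522 5149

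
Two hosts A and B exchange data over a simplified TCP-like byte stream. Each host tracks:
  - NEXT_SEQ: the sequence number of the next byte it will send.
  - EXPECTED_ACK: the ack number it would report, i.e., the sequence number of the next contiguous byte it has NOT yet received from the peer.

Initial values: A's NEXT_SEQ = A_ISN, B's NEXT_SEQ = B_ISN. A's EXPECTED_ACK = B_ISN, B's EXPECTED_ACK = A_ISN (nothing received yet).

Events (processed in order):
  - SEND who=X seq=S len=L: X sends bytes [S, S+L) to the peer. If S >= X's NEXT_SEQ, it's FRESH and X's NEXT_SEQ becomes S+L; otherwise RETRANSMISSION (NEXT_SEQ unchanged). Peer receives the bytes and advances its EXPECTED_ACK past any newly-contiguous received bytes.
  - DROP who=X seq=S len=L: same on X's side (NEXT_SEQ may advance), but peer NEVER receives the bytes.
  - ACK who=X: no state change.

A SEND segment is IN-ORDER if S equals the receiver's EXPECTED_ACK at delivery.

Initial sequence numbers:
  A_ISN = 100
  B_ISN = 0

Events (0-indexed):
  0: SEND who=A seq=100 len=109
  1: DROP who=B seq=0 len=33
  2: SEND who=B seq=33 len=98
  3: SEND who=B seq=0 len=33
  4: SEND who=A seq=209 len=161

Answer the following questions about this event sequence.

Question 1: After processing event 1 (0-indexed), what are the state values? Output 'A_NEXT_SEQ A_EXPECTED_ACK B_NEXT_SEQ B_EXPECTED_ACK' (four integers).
After event 0: A_seq=209 A_ack=0 B_seq=0 B_ack=209
After event 1: A_seq=209 A_ack=0 B_seq=33 B_ack=209

209 0 33 209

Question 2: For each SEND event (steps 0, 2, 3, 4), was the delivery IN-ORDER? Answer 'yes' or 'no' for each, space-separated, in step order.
Step 0: SEND seq=100 -> in-order
Step 2: SEND seq=33 -> out-of-order
Step 3: SEND seq=0 -> in-order
Step 4: SEND seq=209 -> in-order

Answer: yes no yes yes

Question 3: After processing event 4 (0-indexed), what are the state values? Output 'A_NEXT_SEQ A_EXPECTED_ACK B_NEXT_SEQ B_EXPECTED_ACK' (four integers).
After event 0: A_seq=209 A_ack=0 B_seq=0 B_ack=209
After event 1: A_seq=209 A_ack=0 B_seq=33 B_ack=209
After event 2: A_seq=209 A_ack=0 B_seq=131 B_ack=209
After event 3: A_seq=209 A_ack=131 B_seq=131 B_ack=209
After event 4: A_seq=370 A_ack=131 B_seq=131 B_ack=370

370 131 131 370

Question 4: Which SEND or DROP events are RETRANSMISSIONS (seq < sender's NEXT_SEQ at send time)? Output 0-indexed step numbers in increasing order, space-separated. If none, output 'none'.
Step 0: SEND seq=100 -> fresh
Step 1: DROP seq=0 -> fresh
Step 2: SEND seq=33 -> fresh
Step 3: SEND seq=0 -> retransmit
Step 4: SEND seq=209 -> fresh

Answer: 3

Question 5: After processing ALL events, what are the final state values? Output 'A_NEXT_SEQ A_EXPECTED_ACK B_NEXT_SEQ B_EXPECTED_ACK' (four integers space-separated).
Answer: 370 131 131 370

Derivation:
After event 0: A_seq=209 A_ack=0 B_seq=0 B_ack=209
After event 1: A_seq=209 A_ack=0 B_seq=33 B_ack=209
After event 2: A_seq=209 A_ack=0 B_seq=131 B_ack=209
After event 3: A_seq=209 A_ack=131 B_seq=131 B_ack=209
After event 4: A_seq=370 A_ack=131 B_seq=131 B_ack=370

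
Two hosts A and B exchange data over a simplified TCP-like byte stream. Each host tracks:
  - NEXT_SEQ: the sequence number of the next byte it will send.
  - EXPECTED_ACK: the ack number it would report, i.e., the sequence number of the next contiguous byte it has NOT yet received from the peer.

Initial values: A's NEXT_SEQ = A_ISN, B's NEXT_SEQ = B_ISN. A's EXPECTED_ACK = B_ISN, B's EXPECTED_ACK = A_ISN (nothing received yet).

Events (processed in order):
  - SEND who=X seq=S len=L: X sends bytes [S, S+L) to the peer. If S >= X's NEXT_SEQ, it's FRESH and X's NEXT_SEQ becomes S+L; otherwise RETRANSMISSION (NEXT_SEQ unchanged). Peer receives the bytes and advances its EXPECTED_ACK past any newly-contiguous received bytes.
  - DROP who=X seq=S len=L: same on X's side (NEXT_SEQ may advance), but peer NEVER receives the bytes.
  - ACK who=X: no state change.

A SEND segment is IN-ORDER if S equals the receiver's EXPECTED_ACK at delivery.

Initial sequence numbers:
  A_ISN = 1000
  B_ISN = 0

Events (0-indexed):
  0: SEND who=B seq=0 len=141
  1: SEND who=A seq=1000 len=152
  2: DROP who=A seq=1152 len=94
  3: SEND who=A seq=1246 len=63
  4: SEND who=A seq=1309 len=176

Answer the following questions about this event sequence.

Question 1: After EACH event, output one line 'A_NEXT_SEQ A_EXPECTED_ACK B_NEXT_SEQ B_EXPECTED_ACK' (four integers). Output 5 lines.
1000 141 141 1000
1152 141 141 1152
1246 141 141 1152
1309 141 141 1152
1485 141 141 1152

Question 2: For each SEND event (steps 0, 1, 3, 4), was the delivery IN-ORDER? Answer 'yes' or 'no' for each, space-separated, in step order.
Step 0: SEND seq=0 -> in-order
Step 1: SEND seq=1000 -> in-order
Step 3: SEND seq=1246 -> out-of-order
Step 4: SEND seq=1309 -> out-of-order

Answer: yes yes no no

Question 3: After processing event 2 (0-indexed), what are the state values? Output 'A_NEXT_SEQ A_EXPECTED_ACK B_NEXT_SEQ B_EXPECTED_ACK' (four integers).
After event 0: A_seq=1000 A_ack=141 B_seq=141 B_ack=1000
After event 1: A_seq=1152 A_ack=141 B_seq=141 B_ack=1152
After event 2: A_seq=1246 A_ack=141 B_seq=141 B_ack=1152

1246 141 141 1152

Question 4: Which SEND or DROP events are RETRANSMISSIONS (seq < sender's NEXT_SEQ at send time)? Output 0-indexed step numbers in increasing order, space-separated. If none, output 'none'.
Step 0: SEND seq=0 -> fresh
Step 1: SEND seq=1000 -> fresh
Step 2: DROP seq=1152 -> fresh
Step 3: SEND seq=1246 -> fresh
Step 4: SEND seq=1309 -> fresh

Answer: none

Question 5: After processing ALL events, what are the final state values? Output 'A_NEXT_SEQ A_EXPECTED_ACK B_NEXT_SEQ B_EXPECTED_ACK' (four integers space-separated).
After event 0: A_seq=1000 A_ack=141 B_seq=141 B_ack=1000
After event 1: A_seq=1152 A_ack=141 B_seq=141 B_ack=1152
After event 2: A_seq=1246 A_ack=141 B_seq=141 B_ack=1152
After event 3: A_seq=1309 A_ack=141 B_seq=141 B_ack=1152
After event 4: A_seq=1485 A_ack=141 B_seq=141 B_ack=1152

Answer: 1485 141 141 1152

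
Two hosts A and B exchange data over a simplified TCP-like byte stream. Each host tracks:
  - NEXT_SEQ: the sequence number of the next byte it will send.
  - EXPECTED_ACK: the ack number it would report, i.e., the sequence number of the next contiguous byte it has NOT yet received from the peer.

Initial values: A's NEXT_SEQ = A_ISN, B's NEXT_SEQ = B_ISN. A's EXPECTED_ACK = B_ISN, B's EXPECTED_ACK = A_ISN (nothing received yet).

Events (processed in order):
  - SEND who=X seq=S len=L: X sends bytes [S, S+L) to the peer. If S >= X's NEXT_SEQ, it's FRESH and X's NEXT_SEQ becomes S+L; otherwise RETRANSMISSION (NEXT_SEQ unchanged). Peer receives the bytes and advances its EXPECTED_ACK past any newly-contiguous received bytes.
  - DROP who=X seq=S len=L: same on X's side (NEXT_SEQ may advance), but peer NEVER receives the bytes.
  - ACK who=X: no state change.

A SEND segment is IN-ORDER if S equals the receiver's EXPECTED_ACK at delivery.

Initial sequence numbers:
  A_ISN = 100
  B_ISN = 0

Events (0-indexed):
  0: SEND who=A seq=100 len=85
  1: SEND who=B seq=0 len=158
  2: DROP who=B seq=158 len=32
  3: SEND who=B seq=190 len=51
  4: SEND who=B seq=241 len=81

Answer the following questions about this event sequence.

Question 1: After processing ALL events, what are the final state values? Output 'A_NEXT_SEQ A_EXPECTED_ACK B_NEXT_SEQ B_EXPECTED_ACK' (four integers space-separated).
Answer: 185 158 322 185

Derivation:
After event 0: A_seq=185 A_ack=0 B_seq=0 B_ack=185
After event 1: A_seq=185 A_ack=158 B_seq=158 B_ack=185
After event 2: A_seq=185 A_ack=158 B_seq=190 B_ack=185
After event 3: A_seq=185 A_ack=158 B_seq=241 B_ack=185
After event 4: A_seq=185 A_ack=158 B_seq=322 B_ack=185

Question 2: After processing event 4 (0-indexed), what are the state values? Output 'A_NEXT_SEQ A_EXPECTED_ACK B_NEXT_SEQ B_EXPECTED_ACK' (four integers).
After event 0: A_seq=185 A_ack=0 B_seq=0 B_ack=185
After event 1: A_seq=185 A_ack=158 B_seq=158 B_ack=185
After event 2: A_seq=185 A_ack=158 B_seq=190 B_ack=185
After event 3: A_seq=185 A_ack=158 B_seq=241 B_ack=185
After event 4: A_seq=185 A_ack=158 B_seq=322 B_ack=185

185 158 322 185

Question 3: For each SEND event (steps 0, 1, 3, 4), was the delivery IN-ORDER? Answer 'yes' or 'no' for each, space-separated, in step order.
Answer: yes yes no no

Derivation:
Step 0: SEND seq=100 -> in-order
Step 1: SEND seq=0 -> in-order
Step 3: SEND seq=190 -> out-of-order
Step 4: SEND seq=241 -> out-of-order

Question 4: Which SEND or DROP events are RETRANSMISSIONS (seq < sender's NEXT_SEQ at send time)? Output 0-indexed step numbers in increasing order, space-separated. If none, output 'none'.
Step 0: SEND seq=100 -> fresh
Step 1: SEND seq=0 -> fresh
Step 2: DROP seq=158 -> fresh
Step 3: SEND seq=190 -> fresh
Step 4: SEND seq=241 -> fresh

Answer: none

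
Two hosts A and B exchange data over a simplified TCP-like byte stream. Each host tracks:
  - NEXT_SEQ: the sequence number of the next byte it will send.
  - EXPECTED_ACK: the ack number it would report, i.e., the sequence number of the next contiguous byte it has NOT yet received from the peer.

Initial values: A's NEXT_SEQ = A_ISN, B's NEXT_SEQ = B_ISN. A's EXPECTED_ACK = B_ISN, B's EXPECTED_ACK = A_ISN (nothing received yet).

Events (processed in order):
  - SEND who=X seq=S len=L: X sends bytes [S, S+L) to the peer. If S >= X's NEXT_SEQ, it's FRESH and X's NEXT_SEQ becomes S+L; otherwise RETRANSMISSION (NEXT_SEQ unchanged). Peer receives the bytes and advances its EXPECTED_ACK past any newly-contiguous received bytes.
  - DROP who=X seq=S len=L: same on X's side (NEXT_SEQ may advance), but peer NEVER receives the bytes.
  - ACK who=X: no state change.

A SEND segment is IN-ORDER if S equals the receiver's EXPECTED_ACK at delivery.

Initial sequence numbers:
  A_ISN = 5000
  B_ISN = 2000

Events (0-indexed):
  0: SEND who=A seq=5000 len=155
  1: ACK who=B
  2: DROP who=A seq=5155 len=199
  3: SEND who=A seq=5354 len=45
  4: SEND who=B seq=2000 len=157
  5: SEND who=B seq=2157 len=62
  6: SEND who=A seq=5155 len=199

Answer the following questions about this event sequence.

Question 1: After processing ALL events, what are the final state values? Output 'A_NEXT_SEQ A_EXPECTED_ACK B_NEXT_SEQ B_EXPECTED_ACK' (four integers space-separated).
Answer: 5399 2219 2219 5399

Derivation:
After event 0: A_seq=5155 A_ack=2000 B_seq=2000 B_ack=5155
After event 1: A_seq=5155 A_ack=2000 B_seq=2000 B_ack=5155
After event 2: A_seq=5354 A_ack=2000 B_seq=2000 B_ack=5155
After event 3: A_seq=5399 A_ack=2000 B_seq=2000 B_ack=5155
After event 4: A_seq=5399 A_ack=2157 B_seq=2157 B_ack=5155
After event 5: A_seq=5399 A_ack=2219 B_seq=2219 B_ack=5155
After event 6: A_seq=5399 A_ack=2219 B_seq=2219 B_ack=5399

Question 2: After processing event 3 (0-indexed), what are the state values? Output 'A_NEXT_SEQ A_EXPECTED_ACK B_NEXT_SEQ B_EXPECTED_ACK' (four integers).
After event 0: A_seq=5155 A_ack=2000 B_seq=2000 B_ack=5155
After event 1: A_seq=5155 A_ack=2000 B_seq=2000 B_ack=5155
After event 2: A_seq=5354 A_ack=2000 B_seq=2000 B_ack=5155
After event 3: A_seq=5399 A_ack=2000 B_seq=2000 B_ack=5155

5399 2000 2000 5155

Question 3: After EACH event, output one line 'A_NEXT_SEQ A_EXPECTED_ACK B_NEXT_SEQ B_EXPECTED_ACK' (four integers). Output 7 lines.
5155 2000 2000 5155
5155 2000 2000 5155
5354 2000 2000 5155
5399 2000 2000 5155
5399 2157 2157 5155
5399 2219 2219 5155
5399 2219 2219 5399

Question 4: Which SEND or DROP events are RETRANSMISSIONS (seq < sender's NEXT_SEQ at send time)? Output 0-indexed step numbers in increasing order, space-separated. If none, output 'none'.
Step 0: SEND seq=5000 -> fresh
Step 2: DROP seq=5155 -> fresh
Step 3: SEND seq=5354 -> fresh
Step 4: SEND seq=2000 -> fresh
Step 5: SEND seq=2157 -> fresh
Step 6: SEND seq=5155 -> retransmit

Answer: 6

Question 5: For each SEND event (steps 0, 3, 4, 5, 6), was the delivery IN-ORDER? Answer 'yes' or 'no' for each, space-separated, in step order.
Answer: yes no yes yes yes

Derivation:
Step 0: SEND seq=5000 -> in-order
Step 3: SEND seq=5354 -> out-of-order
Step 4: SEND seq=2000 -> in-order
Step 5: SEND seq=2157 -> in-order
Step 6: SEND seq=5155 -> in-order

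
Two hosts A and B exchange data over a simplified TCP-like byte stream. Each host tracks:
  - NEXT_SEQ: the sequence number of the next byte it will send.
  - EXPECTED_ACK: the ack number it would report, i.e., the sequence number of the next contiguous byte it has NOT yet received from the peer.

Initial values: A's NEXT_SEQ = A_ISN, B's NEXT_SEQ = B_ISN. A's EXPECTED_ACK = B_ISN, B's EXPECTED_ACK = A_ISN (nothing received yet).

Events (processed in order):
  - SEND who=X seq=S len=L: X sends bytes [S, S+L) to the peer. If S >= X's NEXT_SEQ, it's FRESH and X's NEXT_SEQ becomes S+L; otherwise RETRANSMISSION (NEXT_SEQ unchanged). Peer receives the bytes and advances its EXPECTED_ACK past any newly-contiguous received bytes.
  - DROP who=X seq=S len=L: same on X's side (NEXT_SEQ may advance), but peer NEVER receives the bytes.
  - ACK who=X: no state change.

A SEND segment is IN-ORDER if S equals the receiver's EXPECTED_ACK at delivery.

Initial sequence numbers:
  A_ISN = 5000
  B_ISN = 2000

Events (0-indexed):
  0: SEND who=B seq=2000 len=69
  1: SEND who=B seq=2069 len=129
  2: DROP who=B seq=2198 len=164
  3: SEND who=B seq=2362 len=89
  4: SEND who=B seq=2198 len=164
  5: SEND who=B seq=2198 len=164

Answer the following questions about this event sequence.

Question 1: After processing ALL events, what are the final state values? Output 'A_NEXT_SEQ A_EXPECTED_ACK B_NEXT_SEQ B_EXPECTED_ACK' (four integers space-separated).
After event 0: A_seq=5000 A_ack=2069 B_seq=2069 B_ack=5000
After event 1: A_seq=5000 A_ack=2198 B_seq=2198 B_ack=5000
After event 2: A_seq=5000 A_ack=2198 B_seq=2362 B_ack=5000
After event 3: A_seq=5000 A_ack=2198 B_seq=2451 B_ack=5000
After event 4: A_seq=5000 A_ack=2451 B_seq=2451 B_ack=5000
After event 5: A_seq=5000 A_ack=2451 B_seq=2451 B_ack=5000

Answer: 5000 2451 2451 5000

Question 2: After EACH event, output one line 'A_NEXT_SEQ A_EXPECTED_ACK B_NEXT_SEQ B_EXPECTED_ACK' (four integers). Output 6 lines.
5000 2069 2069 5000
5000 2198 2198 5000
5000 2198 2362 5000
5000 2198 2451 5000
5000 2451 2451 5000
5000 2451 2451 5000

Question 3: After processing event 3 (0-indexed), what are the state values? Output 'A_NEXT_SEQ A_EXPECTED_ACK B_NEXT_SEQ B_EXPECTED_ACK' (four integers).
After event 0: A_seq=5000 A_ack=2069 B_seq=2069 B_ack=5000
After event 1: A_seq=5000 A_ack=2198 B_seq=2198 B_ack=5000
After event 2: A_seq=5000 A_ack=2198 B_seq=2362 B_ack=5000
After event 3: A_seq=5000 A_ack=2198 B_seq=2451 B_ack=5000

5000 2198 2451 5000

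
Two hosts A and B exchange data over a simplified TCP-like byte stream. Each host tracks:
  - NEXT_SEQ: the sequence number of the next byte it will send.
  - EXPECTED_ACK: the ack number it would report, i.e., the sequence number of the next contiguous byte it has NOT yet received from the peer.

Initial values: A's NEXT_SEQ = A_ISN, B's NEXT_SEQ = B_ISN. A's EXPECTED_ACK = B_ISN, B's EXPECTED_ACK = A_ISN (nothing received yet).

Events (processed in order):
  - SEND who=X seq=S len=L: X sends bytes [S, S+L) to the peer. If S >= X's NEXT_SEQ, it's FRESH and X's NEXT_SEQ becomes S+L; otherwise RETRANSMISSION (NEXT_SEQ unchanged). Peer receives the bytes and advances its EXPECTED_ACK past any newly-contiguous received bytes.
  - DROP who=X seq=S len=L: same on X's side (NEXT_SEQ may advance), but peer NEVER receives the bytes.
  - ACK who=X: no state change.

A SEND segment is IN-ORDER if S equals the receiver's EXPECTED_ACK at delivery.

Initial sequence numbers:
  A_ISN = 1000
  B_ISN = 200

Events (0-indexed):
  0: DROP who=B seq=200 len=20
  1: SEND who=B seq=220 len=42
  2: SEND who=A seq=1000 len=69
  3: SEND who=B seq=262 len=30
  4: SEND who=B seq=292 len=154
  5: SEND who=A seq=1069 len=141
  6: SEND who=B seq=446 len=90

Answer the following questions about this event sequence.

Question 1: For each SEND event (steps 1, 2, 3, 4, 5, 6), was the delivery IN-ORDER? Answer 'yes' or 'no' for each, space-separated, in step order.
Step 1: SEND seq=220 -> out-of-order
Step 2: SEND seq=1000 -> in-order
Step 3: SEND seq=262 -> out-of-order
Step 4: SEND seq=292 -> out-of-order
Step 5: SEND seq=1069 -> in-order
Step 6: SEND seq=446 -> out-of-order

Answer: no yes no no yes no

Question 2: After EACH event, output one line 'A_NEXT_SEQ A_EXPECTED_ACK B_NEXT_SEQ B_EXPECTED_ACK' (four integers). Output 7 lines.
1000 200 220 1000
1000 200 262 1000
1069 200 262 1069
1069 200 292 1069
1069 200 446 1069
1210 200 446 1210
1210 200 536 1210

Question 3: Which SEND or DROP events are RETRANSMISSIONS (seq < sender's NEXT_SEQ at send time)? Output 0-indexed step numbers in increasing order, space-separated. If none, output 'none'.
Step 0: DROP seq=200 -> fresh
Step 1: SEND seq=220 -> fresh
Step 2: SEND seq=1000 -> fresh
Step 3: SEND seq=262 -> fresh
Step 4: SEND seq=292 -> fresh
Step 5: SEND seq=1069 -> fresh
Step 6: SEND seq=446 -> fresh

Answer: none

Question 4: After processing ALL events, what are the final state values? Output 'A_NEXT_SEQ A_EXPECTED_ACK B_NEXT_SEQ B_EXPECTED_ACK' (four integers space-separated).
Answer: 1210 200 536 1210

Derivation:
After event 0: A_seq=1000 A_ack=200 B_seq=220 B_ack=1000
After event 1: A_seq=1000 A_ack=200 B_seq=262 B_ack=1000
After event 2: A_seq=1069 A_ack=200 B_seq=262 B_ack=1069
After event 3: A_seq=1069 A_ack=200 B_seq=292 B_ack=1069
After event 4: A_seq=1069 A_ack=200 B_seq=446 B_ack=1069
After event 5: A_seq=1210 A_ack=200 B_seq=446 B_ack=1210
After event 6: A_seq=1210 A_ack=200 B_seq=536 B_ack=1210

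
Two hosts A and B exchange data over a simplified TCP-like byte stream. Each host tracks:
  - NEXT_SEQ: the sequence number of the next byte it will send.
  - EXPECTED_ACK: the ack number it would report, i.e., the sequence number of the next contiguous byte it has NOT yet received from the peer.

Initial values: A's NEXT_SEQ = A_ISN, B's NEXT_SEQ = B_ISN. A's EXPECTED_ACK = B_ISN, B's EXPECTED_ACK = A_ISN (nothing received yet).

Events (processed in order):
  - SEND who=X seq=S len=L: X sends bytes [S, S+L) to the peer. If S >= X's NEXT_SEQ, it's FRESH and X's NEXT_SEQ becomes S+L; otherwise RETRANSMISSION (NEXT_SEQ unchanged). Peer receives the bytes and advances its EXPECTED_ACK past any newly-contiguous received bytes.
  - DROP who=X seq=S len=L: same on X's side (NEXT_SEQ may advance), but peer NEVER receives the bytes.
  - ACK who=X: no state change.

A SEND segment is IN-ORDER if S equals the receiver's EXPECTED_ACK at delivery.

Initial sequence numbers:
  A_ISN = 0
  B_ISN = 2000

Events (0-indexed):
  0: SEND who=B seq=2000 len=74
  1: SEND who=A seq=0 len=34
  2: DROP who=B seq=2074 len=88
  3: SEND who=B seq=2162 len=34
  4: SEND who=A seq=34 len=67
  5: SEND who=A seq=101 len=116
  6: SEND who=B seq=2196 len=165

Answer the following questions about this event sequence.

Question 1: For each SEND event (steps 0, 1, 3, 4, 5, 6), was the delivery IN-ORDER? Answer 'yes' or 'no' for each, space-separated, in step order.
Step 0: SEND seq=2000 -> in-order
Step 1: SEND seq=0 -> in-order
Step 3: SEND seq=2162 -> out-of-order
Step 4: SEND seq=34 -> in-order
Step 5: SEND seq=101 -> in-order
Step 6: SEND seq=2196 -> out-of-order

Answer: yes yes no yes yes no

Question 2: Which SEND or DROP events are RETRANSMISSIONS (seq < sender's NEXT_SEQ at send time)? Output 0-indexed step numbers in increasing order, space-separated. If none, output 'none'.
Step 0: SEND seq=2000 -> fresh
Step 1: SEND seq=0 -> fresh
Step 2: DROP seq=2074 -> fresh
Step 3: SEND seq=2162 -> fresh
Step 4: SEND seq=34 -> fresh
Step 5: SEND seq=101 -> fresh
Step 6: SEND seq=2196 -> fresh

Answer: none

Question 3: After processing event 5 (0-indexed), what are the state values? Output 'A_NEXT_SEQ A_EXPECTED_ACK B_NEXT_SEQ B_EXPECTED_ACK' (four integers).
After event 0: A_seq=0 A_ack=2074 B_seq=2074 B_ack=0
After event 1: A_seq=34 A_ack=2074 B_seq=2074 B_ack=34
After event 2: A_seq=34 A_ack=2074 B_seq=2162 B_ack=34
After event 3: A_seq=34 A_ack=2074 B_seq=2196 B_ack=34
After event 4: A_seq=101 A_ack=2074 B_seq=2196 B_ack=101
After event 5: A_seq=217 A_ack=2074 B_seq=2196 B_ack=217

217 2074 2196 217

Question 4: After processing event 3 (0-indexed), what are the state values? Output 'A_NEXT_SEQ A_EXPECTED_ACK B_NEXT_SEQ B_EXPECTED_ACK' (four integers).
After event 0: A_seq=0 A_ack=2074 B_seq=2074 B_ack=0
After event 1: A_seq=34 A_ack=2074 B_seq=2074 B_ack=34
After event 2: A_seq=34 A_ack=2074 B_seq=2162 B_ack=34
After event 3: A_seq=34 A_ack=2074 B_seq=2196 B_ack=34

34 2074 2196 34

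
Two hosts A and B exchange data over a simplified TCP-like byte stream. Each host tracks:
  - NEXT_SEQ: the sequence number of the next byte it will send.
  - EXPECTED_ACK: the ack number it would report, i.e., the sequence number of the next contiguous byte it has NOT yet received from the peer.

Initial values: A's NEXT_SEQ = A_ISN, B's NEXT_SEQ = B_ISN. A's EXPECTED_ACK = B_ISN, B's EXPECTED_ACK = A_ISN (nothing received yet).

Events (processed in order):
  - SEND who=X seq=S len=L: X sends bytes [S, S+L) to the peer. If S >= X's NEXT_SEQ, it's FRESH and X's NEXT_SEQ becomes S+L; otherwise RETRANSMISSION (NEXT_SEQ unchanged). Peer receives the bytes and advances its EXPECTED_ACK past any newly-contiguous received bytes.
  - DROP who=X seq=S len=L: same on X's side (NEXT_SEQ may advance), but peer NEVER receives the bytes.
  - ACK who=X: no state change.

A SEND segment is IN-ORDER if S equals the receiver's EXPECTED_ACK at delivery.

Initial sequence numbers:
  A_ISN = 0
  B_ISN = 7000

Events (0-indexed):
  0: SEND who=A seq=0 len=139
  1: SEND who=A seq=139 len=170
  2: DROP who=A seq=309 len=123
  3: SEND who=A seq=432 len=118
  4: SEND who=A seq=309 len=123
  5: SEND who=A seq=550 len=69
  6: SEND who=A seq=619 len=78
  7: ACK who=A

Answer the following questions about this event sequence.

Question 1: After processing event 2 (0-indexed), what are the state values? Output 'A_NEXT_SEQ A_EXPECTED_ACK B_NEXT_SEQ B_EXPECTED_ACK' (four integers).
After event 0: A_seq=139 A_ack=7000 B_seq=7000 B_ack=139
After event 1: A_seq=309 A_ack=7000 B_seq=7000 B_ack=309
After event 2: A_seq=432 A_ack=7000 B_seq=7000 B_ack=309

432 7000 7000 309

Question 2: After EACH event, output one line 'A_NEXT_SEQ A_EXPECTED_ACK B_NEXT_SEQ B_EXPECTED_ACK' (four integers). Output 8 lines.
139 7000 7000 139
309 7000 7000 309
432 7000 7000 309
550 7000 7000 309
550 7000 7000 550
619 7000 7000 619
697 7000 7000 697
697 7000 7000 697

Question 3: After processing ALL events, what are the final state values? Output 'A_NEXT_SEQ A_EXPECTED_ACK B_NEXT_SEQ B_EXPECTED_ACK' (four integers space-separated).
Answer: 697 7000 7000 697

Derivation:
After event 0: A_seq=139 A_ack=7000 B_seq=7000 B_ack=139
After event 1: A_seq=309 A_ack=7000 B_seq=7000 B_ack=309
After event 2: A_seq=432 A_ack=7000 B_seq=7000 B_ack=309
After event 3: A_seq=550 A_ack=7000 B_seq=7000 B_ack=309
After event 4: A_seq=550 A_ack=7000 B_seq=7000 B_ack=550
After event 5: A_seq=619 A_ack=7000 B_seq=7000 B_ack=619
After event 6: A_seq=697 A_ack=7000 B_seq=7000 B_ack=697
After event 7: A_seq=697 A_ack=7000 B_seq=7000 B_ack=697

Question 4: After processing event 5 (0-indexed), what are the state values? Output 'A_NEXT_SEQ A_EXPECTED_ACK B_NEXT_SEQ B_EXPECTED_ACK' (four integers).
After event 0: A_seq=139 A_ack=7000 B_seq=7000 B_ack=139
After event 1: A_seq=309 A_ack=7000 B_seq=7000 B_ack=309
After event 2: A_seq=432 A_ack=7000 B_seq=7000 B_ack=309
After event 3: A_seq=550 A_ack=7000 B_seq=7000 B_ack=309
After event 4: A_seq=550 A_ack=7000 B_seq=7000 B_ack=550
After event 5: A_seq=619 A_ack=7000 B_seq=7000 B_ack=619

619 7000 7000 619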